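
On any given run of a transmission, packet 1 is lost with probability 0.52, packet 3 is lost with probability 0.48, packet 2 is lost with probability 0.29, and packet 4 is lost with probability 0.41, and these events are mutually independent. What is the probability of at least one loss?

P(none) = (1 − 0.52) × (1 − 0.48) × (1 − 0.29) × (1 − 0.41) = 0.48 × 0.52 × 0.71 × 0.59 = 0.10455744
P(at least one) = 1 − 0.10455744 = 0.89544256

0.89544256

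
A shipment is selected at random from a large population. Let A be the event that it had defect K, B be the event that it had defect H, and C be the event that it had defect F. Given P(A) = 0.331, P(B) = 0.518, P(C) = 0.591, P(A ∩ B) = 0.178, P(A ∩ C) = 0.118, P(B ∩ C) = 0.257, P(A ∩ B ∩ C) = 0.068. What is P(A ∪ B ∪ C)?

P(A ∪ B ∪ C) = 0.331 + 0.518 + 0.591 − 0.178 − 0.118 − 0.257 + 0.068 = 0.955

0.955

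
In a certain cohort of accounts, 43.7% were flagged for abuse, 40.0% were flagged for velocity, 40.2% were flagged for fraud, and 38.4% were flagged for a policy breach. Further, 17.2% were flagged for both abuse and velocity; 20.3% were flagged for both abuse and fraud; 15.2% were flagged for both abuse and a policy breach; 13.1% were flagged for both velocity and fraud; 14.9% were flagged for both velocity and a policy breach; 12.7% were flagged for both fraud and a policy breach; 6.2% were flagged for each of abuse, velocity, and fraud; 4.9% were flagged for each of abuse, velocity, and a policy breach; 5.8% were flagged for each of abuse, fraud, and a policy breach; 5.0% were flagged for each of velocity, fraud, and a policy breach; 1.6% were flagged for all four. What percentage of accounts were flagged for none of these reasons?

10.8%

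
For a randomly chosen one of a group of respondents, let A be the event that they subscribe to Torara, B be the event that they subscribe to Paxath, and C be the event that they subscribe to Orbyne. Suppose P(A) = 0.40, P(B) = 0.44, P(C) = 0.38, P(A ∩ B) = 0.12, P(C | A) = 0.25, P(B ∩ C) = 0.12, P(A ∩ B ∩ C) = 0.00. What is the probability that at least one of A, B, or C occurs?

P(A ∩ C) = P(A)·P(C|A) = 0.40 × 0.25 = 0.10
P(A ∪ B ∪ C) = 0.40 + 0.44 + 0.38 − 0.12 − 0.10 − 0.12 + 0.00 = 0.88

0.88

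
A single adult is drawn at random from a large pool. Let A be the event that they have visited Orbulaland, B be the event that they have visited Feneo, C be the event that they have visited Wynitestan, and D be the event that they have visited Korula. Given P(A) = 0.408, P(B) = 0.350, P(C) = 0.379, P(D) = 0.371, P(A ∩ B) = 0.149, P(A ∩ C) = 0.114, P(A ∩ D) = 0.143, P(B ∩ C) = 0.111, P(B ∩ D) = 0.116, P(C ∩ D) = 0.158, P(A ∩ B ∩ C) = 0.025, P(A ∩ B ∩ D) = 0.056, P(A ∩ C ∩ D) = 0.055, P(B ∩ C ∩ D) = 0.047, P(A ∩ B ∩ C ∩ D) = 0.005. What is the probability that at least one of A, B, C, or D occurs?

Inclusion–exclusion gives
P(A ∪ B ∪ C ∪ D) = 0.408 + 0.350 + 0.379 + 0.371 − 0.149 − 0.114 − 0.143 − 0.111 − 0.116 − 0.158 + 0.025 + 0.056 + 0.055 + 0.047 − 0.005 = 0.895

0.895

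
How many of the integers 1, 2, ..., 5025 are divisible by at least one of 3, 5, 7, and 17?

Inclusion–exclusion gives
floor(5025/3) + floor(5025/5) + floor(5025/7) + floor(5025/17) − floor(5025/15) − floor(5025/21) − floor(5025/51) − floor(5025/35) − floor(5025/85) − floor(5025/119) + floor(5025/105) + floor(5025/255) + floor(5025/357) + floor(5025/595) − floor(5025/1785) = 1675 + 1005 + 717 + 295 − 335 − 239 − 98 − 143 − 59 − 42 + 47 + 19 + 14 + 8 − 2 = 2862

2862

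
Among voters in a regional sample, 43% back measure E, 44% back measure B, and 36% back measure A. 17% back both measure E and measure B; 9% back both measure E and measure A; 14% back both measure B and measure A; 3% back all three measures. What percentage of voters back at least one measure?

86%

By inclusion-exclusion,
P(union) = 43 + 44 + 36 − 17 − 9 − 14 + 3 = 86%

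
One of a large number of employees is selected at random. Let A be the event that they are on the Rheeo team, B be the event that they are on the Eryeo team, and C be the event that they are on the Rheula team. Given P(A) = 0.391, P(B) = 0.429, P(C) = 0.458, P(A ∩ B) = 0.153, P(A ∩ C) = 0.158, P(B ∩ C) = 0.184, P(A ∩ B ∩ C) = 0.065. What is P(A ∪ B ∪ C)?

P(A ∪ B ∪ C) = 0.391 + 0.429 + 0.458 − 0.153 − 0.158 − 0.184 + 0.065 = 0.848

0.848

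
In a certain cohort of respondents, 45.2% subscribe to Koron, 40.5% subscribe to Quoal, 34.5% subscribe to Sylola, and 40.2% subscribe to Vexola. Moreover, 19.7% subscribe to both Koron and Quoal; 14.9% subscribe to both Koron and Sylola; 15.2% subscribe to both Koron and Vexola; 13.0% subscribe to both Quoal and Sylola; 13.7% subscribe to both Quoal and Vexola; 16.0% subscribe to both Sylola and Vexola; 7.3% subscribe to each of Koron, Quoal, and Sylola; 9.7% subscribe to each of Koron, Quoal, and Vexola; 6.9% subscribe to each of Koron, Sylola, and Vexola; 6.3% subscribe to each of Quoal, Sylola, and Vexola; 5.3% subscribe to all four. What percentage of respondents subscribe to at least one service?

92.8%

By inclusion-exclusion,
P(union) = 45.2 + 40.5 + 34.5 + 40.2 − 19.7 − 14.9 − 15.2 − 13.0 − 13.7 − 16.0 + 7.3 + 9.7 + 6.9 + 6.3 − 5.3 = 92.8%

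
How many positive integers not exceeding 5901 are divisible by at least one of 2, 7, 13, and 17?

3705

Using inclusion–exclusion:
floor(5901/2) + floor(5901/7) + floor(5901/13) + floor(5901/17) − floor(5901/14) − floor(5901/26) − floor(5901/34) − floor(5901/91) − floor(5901/119) − floor(5901/221) + floor(5901/182) + floor(5901/238) + floor(5901/442) + floor(5901/1547) − floor(5901/3094) = 2950 + 843 + 453 + 347 − 421 − 226 − 173 − 64 − 49 − 26 + 32 + 24 + 13 + 3 − 1 = 3705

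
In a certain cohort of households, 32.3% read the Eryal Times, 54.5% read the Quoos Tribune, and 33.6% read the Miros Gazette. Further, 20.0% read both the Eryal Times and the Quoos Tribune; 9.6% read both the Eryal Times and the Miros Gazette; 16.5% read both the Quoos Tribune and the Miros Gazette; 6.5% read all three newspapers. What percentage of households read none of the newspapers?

19.2%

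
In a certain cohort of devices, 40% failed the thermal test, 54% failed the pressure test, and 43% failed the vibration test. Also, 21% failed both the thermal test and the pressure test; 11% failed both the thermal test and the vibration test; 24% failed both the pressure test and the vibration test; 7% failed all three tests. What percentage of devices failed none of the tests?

Apply inclusion-exclusion:
P(≥1) = 40 + 54 + 43 − 21 − 11 − 24 + 7 = 88%
P(none) = 100% − 88% = 12%

12%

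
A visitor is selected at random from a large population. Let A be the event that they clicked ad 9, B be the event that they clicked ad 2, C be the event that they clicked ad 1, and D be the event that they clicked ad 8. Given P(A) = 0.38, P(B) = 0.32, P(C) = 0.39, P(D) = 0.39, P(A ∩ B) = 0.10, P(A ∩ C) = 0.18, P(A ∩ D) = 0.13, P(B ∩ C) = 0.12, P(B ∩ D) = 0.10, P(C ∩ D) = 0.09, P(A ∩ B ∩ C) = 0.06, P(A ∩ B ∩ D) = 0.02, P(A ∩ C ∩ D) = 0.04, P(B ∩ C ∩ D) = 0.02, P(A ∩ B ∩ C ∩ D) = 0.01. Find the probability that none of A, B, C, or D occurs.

By inclusion-exclusion,
P(A ∪ B ∪ C ∪ D) = 0.38 + 0.32 + 0.39 + 0.39 − 0.10 − 0.18 − 0.13 − 0.12 − 0.10 − 0.09 + 0.06 + 0.02 + 0.04 + 0.02 − 0.01 = 0.89
P(none) = 1 − 0.89 = 0.11

0.11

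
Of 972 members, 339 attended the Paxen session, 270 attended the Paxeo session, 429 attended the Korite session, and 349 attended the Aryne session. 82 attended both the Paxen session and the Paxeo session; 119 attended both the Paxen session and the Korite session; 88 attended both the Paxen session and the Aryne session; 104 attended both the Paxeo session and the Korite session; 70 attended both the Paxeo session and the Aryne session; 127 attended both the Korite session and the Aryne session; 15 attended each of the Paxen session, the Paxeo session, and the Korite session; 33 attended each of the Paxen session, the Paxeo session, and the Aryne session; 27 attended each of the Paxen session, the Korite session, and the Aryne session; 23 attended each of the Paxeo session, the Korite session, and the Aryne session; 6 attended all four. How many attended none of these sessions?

83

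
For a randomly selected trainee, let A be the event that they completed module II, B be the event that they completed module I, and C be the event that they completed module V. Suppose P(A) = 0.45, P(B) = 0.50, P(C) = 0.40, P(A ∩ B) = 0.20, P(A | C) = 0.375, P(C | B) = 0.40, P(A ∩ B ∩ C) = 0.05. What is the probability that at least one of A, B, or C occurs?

0.85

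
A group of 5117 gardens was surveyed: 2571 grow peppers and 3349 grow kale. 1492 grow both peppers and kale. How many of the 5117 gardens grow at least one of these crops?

4428

By inclusion-exclusion,
|at least one| = 2571 + 3349 − 1492 = 4428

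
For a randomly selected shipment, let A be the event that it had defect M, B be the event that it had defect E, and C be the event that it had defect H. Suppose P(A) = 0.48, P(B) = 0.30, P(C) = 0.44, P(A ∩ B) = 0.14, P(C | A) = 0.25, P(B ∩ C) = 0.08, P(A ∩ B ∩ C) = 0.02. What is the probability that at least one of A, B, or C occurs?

0.90

P(A ∩ C) = P(A)·P(C|A) = 0.48 × 0.25 = 0.12
P(A ∪ B ∪ C) = 0.48 + 0.30 + 0.44 − 0.14 − 0.12 − 0.08 + 0.02 = 0.90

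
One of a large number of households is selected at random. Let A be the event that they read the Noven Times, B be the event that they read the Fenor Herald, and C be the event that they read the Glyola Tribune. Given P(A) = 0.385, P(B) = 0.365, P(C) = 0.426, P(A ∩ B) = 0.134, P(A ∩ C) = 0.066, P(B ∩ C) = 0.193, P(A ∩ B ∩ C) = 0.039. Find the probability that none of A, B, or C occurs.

By inclusion–exclusion:
P(A ∪ B ∪ C) = 0.385 + 0.365 + 0.426 − 0.134 − 0.066 − 0.193 + 0.039 = 0.822
P(none) = 1 − 0.822 = 0.178

0.178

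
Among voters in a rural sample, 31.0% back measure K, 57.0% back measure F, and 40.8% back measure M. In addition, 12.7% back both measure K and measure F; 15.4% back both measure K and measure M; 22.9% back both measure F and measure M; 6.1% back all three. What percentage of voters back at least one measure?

83.9%

Using inclusion–exclusion:
P(at least one) = 31.0 + 57.0 + 40.8 − 12.7 − 15.4 − 22.9 + 6.1 = 83.9%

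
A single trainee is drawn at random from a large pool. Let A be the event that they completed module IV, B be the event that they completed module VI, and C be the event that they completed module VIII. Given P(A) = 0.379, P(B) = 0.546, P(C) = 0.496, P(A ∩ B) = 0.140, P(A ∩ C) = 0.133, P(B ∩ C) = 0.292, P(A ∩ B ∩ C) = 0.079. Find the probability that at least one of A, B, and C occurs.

P(A ∪ B ∪ C) = 0.379 + 0.546 + 0.496 − 0.140 − 0.133 − 0.292 + 0.079 = 0.935

0.935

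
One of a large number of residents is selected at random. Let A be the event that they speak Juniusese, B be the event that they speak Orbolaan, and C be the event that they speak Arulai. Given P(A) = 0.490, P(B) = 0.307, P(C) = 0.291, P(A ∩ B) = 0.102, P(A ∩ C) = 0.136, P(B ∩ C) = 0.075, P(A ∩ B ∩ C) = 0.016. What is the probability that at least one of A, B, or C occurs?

P(A ∪ B ∪ C) = 0.490 + 0.307 + 0.291 − 0.102 − 0.136 − 0.075 + 0.016 = 0.791

0.791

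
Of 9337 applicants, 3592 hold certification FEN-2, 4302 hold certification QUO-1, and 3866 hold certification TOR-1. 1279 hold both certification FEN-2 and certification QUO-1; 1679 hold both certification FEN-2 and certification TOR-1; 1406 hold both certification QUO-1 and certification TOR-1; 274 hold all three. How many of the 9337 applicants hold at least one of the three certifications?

7670

Inclusion–exclusion gives
|union| = 3592 + 4302 + 3866 − 1279 − 1679 − 1406 + 274 = 7670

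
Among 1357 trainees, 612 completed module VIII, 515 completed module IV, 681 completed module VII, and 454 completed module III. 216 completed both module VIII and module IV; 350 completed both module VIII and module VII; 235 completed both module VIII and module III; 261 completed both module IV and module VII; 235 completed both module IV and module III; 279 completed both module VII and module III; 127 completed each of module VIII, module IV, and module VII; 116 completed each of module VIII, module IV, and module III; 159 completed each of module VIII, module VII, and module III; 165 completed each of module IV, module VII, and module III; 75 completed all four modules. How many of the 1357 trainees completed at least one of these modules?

1178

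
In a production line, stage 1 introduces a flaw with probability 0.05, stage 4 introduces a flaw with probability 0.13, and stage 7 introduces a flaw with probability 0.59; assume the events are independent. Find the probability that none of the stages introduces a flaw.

Independence gives P(none) = ∏(1 − pᵢ).
P(none) = (1 − 0.05) × (1 − 0.13) × (1 − 0.59) = 0.95 × 0.87 × 0.41 = 0.338865

0.338865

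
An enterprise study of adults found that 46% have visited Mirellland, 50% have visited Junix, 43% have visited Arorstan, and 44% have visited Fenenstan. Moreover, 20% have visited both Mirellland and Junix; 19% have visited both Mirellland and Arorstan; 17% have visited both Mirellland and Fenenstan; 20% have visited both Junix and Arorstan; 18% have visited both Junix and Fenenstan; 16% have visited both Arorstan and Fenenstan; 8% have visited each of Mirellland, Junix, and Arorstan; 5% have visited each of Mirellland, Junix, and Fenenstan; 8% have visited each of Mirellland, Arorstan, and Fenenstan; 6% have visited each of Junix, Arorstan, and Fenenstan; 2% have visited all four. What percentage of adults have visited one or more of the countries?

98%

By inclusion–exclusion:
P(≥1) = 46 + 50 + 43 + 44 − 20 − 19 − 17 − 20 − 18 − 16 + 8 + 5 + 8 + 6 − 2 = 98%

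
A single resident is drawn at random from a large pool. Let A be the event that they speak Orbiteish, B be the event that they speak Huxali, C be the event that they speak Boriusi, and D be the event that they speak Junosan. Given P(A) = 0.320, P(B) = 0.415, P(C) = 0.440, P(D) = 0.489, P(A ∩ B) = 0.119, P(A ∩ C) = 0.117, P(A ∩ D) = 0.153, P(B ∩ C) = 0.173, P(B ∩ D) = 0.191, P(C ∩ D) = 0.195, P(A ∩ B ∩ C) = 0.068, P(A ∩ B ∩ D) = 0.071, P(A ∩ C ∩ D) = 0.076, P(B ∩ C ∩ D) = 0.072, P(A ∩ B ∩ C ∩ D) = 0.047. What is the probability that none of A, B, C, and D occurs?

By inclusion–exclusion:
P(A ∪ B ∪ C ∪ D) = 0.320 + 0.415 + 0.440 + 0.489 − 0.119 − 0.117 − 0.153 − 0.173 − 0.191 − 0.195 + 0.068 + 0.071 + 0.076 + 0.072 − 0.047 = 0.956
P(none) = 1 − 0.956 = 0.044

0.044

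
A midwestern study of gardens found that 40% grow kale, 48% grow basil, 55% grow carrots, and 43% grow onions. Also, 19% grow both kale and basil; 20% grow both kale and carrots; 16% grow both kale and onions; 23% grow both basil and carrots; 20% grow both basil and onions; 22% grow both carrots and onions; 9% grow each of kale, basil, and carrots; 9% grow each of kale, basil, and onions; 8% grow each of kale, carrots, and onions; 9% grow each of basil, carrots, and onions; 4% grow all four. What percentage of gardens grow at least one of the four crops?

P(union) = 40 + 48 + 55 + 43 − 19 − 20 − 16 − 23 − 20 − 22 + 9 + 9 + 8 + 9 − 4 = 97%

97%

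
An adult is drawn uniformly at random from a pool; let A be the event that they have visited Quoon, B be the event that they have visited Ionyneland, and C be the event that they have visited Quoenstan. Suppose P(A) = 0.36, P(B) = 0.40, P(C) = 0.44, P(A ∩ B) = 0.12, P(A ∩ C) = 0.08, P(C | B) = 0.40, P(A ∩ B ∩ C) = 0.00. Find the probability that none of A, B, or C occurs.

P(B ∩ C) = P(B)·P(C|B) = 0.40 × 0.40 = 0.16
Using inclusion–exclusion:
P(A ∪ B ∪ C) = 0.36 + 0.40 + 0.44 − 0.12 − 0.08 − 0.16 + 0.00 = 0.84
P(none) = 1 − 0.84 = 0.16

0.16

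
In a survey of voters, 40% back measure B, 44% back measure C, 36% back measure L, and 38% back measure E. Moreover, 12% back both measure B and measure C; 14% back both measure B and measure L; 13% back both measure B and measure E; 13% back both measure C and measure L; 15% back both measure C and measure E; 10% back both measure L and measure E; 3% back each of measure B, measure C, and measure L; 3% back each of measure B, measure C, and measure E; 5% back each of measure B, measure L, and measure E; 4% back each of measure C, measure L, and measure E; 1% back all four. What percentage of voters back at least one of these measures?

Using inclusion–exclusion:
P(≥1) = 40 + 44 + 36 + 38 − 12 − 14 − 13 − 13 − 15 − 10 + 3 + 3 + 5 + 4 − 1 = 95%

95%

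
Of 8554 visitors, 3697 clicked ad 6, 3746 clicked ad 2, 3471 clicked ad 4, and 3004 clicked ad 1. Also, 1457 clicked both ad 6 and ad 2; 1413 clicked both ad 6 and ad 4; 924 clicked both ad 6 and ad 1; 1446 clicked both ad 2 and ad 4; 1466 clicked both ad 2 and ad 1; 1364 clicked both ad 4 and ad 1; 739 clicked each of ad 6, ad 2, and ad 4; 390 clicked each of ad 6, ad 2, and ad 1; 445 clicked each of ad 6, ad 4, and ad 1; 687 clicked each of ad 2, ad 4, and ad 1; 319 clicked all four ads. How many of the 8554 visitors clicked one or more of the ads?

By inclusion–exclusion:
|at least one| = 3697 + 3746 + 3471 + 3004 − 1457 − 1413 − 924 − 1446 − 1466 − 1364 + 739 + 390 + 445 + 687 − 319 = 7790

7790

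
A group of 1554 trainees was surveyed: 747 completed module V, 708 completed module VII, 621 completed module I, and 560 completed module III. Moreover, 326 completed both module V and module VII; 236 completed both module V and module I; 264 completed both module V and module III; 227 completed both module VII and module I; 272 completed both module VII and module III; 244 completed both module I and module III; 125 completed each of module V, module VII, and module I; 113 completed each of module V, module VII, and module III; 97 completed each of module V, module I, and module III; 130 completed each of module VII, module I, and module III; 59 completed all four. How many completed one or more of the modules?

Using inclusion–exclusion:
N(≥1) = 747 + 708 + 621 + 560 − 326 − 236 − 264 − 227 − 272 − 244 + 125 + 113 + 97 + 130 − 59 = 1473

1473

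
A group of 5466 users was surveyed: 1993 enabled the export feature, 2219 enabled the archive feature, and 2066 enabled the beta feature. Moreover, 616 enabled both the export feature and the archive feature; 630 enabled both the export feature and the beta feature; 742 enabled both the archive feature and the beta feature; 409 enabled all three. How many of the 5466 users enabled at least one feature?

4699

Apply inclusion-exclusion:
|union| = 1993 + 2219 + 2066 − 616 − 630 − 742 + 409 = 4699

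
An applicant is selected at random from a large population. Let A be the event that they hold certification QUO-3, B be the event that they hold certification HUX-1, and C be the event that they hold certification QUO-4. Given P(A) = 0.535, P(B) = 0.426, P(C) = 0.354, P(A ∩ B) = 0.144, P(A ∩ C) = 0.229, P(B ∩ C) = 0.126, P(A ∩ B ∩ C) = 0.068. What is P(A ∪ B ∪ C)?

0.884

Apply inclusion-exclusion:
P(A ∪ B ∪ C) = 0.535 + 0.426 + 0.354 − 0.144 − 0.229 − 0.126 + 0.068 = 0.884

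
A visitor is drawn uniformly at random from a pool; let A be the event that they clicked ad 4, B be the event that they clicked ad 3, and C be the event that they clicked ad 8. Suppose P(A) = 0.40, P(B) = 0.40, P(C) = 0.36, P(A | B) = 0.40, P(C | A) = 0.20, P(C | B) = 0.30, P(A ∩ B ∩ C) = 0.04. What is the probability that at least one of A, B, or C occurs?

0.84

P(A ∩ B) = P(B)·P(A|B) = 0.40 × 0.40 = 0.16
P(A ∩ C) = P(A)·P(C|A) = 0.40 × 0.20 = 0.08
P(B ∩ C) = P(B)·P(C|B) = 0.40 × 0.30 = 0.12
P(A ∪ B ∪ C) = 0.40 + 0.40 + 0.36 − 0.16 − 0.08 − 0.12 + 0.04 = 0.84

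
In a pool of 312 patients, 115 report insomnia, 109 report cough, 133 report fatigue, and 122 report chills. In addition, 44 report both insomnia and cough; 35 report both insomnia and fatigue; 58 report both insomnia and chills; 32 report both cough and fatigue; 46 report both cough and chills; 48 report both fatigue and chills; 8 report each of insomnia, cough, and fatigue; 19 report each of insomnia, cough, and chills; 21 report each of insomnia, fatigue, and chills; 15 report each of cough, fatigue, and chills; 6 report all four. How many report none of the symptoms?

39

Using inclusion–exclusion:
N(≥1) = 115 + 109 + 133 + 122 − 44 − 35 − 58 − 32 − 46 − 48 + 8 + 19 + 21 + 15 − 6 = 273
None: 312 − 273 = 39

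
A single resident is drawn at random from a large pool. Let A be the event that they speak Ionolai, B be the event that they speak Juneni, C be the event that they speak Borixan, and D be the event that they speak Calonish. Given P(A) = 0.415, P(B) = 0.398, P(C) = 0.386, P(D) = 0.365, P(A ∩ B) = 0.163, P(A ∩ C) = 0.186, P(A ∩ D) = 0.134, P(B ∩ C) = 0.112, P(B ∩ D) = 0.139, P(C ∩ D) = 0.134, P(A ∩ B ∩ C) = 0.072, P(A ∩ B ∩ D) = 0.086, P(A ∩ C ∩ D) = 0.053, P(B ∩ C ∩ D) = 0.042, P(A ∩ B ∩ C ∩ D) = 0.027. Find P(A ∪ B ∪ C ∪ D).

By inclusion–exclusion:
P(A ∪ B ∪ C ∪ D) = 0.415 + 0.398 + 0.386 + 0.365 − 0.163 − 0.186 − 0.134 − 0.112 − 0.139 − 0.134 + 0.072 + 0.086 + 0.053 + 0.042 − 0.027 = 0.922

0.922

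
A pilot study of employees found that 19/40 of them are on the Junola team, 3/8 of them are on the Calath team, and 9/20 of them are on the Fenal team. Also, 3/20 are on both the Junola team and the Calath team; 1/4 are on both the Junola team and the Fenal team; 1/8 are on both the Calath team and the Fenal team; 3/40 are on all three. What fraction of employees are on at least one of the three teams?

17/20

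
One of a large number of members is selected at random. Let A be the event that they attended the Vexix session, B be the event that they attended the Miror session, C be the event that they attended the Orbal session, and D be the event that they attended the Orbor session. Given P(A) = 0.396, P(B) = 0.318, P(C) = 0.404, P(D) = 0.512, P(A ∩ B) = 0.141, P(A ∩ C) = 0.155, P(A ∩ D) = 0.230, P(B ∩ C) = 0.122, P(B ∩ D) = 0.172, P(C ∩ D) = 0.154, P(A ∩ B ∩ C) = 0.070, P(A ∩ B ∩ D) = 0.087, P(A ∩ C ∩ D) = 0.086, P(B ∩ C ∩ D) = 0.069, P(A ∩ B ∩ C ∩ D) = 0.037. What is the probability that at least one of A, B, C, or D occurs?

P(A ∪ B ∪ C ∪ D) = 0.396 + 0.318 + 0.404 + 0.512 − 0.141 − 0.155 − 0.230 − 0.122 − 0.172 − 0.154 + 0.070 + 0.087 + 0.086 + 0.069 − 0.037 = 0.931

0.931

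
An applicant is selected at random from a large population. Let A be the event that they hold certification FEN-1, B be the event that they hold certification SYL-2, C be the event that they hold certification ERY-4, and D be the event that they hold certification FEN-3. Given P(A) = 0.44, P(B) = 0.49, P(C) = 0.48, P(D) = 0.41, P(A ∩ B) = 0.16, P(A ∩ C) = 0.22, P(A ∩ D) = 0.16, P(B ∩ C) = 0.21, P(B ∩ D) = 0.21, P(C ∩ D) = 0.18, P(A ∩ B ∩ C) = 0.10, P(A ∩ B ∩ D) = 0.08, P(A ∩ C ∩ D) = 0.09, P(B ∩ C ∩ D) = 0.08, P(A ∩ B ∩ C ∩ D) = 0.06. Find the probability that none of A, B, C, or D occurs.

0.03

By inclusion-exclusion,
P(A ∪ B ∪ C ∪ D) = 0.44 + 0.49 + 0.48 + 0.41 − 0.16 − 0.22 − 0.16 − 0.21 − 0.21 − 0.18 + 0.10 + 0.08 + 0.09 + 0.08 − 0.06 = 0.97
P(none) = 1 − 0.97 = 0.03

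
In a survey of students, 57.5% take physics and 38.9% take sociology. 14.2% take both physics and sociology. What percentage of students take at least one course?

Using inclusion–exclusion:
P(union) = 57.5 + 38.9 − 14.2 = 82.2%

82.2%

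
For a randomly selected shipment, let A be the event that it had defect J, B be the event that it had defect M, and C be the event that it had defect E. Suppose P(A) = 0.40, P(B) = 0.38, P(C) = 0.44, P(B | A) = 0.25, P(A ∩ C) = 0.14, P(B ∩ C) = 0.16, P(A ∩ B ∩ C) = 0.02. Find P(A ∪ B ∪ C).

P(A ∩ B) = P(A)·P(B|A) = 0.40 × 0.25 = 0.10
Using inclusion–exclusion:
P(A ∪ B ∪ C) = 0.40 + 0.38 + 0.44 − 0.10 − 0.14 − 0.16 + 0.02 = 0.84

0.84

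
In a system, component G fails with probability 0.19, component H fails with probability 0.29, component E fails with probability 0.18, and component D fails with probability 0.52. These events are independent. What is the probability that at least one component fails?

0.77364064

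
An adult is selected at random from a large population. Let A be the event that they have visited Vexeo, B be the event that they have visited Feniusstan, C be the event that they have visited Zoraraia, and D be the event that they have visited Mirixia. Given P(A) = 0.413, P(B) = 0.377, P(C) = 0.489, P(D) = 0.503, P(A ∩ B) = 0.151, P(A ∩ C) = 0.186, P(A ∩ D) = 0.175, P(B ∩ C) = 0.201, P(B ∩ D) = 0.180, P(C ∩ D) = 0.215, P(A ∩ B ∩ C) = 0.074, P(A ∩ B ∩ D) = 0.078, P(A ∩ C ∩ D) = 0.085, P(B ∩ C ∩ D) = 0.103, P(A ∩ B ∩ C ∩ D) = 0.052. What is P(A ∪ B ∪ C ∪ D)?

0.962

Apply inclusion-exclusion:
P(A ∪ B ∪ C ∪ D) = 0.413 + 0.377 + 0.489 + 0.503 − 0.151 − 0.186 − 0.175 − 0.201 − 0.180 − 0.215 + 0.074 + 0.078 + 0.085 + 0.103 − 0.052 = 0.962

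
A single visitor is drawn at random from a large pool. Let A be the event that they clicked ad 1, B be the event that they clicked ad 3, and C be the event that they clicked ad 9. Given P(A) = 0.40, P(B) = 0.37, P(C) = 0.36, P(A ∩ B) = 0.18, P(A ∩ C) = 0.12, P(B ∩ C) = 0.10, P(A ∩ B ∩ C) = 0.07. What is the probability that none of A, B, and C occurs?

P(A ∪ B ∪ C) = 0.40 + 0.37 + 0.36 − 0.18 − 0.12 − 0.10 + 0.07 = 0.80
P(none) = 1 − 0.80 = 0.20

0.20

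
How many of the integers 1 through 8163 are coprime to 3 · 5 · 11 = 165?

3958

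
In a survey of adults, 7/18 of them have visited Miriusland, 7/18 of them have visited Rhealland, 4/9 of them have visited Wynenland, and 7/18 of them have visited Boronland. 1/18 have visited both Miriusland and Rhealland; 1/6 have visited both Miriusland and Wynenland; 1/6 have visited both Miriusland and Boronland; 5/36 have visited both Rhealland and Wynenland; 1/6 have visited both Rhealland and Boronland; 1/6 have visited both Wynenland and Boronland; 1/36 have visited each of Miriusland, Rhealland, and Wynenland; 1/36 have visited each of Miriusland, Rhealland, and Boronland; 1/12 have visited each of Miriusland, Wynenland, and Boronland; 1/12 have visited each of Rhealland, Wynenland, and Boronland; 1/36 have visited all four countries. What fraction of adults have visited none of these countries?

Apply inclusion-exclusion:
P(union) = 7/18 + 7/18 + 4/9 + 7/18 − 1/18 − 1/6 − 1/6 − 5/36 − 1/6 − 1/6 + 1/36 + 1/36 + 1/12 + 1/12 − 1/36 = 17/18
P(none) = 1 − 17/18 = 1/18

1/18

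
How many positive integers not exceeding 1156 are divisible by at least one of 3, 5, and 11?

385 + 231 + 105 − 77 − 35 − 21 + 7 = 595

595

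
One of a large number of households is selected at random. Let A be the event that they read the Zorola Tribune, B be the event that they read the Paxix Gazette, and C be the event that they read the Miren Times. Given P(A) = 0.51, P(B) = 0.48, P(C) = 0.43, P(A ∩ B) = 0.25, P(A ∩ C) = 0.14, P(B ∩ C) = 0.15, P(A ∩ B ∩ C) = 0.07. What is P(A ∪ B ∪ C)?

0.95

By inclusion-exclusion,
P(A ∪ B ∪ C) = 0.51 + 0.48 + 0.43 − 0.25 − 0.14 − 0.15 + 0.07 = 0.95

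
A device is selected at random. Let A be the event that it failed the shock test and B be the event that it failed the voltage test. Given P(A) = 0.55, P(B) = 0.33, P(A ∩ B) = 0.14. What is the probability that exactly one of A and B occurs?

0.60

P(exactly one) = 0.55 + 0.33 − 2·0.14 = 0.60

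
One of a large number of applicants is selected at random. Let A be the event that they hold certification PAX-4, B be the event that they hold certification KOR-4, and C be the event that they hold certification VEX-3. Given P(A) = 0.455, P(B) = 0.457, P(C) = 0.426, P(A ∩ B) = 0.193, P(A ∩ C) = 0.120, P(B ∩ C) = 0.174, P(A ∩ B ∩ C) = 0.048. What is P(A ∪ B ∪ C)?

0.899

Inclusion–exclusion gives
P(A ∪ B ∪ C) = 0.455 + 0.457 + 0.426 − 0.193 − 0.120 − 0.174 + 0.048 = 0.899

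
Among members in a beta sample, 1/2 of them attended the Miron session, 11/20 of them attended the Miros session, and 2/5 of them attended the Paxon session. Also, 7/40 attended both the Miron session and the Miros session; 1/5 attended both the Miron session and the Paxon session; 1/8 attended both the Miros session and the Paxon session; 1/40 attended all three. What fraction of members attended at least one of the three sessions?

P(≥1) = 1/2 + 11/20 + 2/5 − 7/40 − 1/5 − 1/8 + 1/40 = 39/40

39/40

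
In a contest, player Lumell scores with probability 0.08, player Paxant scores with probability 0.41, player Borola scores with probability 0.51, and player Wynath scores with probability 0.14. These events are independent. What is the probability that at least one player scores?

0.77126408

Independence gives P(none) = ∏(1 − pᵢ).
P(none) = (1 − 0.08) × (1 − 0.41) × (1 − 0.51) × (1 − 0.14) = 0.92 × 0.59 × 0.49 × 0.86 = 0.22873592
P(at least one) = 1 − 0.22873592 = 0.77126408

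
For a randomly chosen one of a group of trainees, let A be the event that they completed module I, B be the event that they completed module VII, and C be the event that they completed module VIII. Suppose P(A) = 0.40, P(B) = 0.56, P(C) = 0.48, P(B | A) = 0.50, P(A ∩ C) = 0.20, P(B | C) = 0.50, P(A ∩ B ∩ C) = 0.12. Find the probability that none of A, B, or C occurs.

0.08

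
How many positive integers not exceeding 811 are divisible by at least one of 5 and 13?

By inclusion-exclusion,
⌊811/5⌋ + ⌊811/13⌋ − ⌊811/65⌋ = 162 + 62 − 12 = 212

212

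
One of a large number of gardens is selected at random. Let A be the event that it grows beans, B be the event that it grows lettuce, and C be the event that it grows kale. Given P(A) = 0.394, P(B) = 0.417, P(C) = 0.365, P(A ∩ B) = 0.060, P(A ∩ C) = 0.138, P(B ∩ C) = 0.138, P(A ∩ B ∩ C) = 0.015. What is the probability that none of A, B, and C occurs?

0.145

By inclusion–exclusion:
P(A ∪ B ∪ C) = 0.394 + 0.417 + 0.365 − 0.060 − 0.138 − 0.138 + 0.015 = 0.855
P(none) = 1 − 0.855 = 0.145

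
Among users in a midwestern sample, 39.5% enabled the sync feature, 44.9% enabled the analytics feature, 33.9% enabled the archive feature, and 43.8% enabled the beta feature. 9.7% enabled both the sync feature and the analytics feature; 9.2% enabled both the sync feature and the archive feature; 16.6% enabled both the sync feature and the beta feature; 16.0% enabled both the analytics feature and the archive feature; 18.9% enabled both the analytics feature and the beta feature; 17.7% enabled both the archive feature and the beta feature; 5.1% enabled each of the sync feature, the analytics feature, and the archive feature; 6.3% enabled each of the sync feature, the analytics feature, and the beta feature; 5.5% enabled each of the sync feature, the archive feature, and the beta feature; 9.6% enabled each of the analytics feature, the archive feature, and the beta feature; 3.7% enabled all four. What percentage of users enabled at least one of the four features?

96.8%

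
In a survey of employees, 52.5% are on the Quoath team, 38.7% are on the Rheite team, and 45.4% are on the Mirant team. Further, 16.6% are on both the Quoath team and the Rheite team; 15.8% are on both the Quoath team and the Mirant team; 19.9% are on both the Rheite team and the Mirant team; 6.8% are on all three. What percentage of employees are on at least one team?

91.1%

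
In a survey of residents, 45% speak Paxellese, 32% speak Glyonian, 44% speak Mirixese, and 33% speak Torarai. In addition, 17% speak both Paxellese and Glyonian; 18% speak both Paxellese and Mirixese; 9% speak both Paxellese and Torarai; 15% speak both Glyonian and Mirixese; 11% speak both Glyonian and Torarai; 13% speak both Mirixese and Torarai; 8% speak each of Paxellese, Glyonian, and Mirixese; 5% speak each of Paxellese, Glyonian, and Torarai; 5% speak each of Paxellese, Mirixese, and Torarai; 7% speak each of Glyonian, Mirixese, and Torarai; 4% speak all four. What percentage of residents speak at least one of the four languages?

92%

P(≥1) = 45 + 32 + 44 + 33 − 17 − 18 − 9 − 15 − 11 − 13 + 8 + 5 + 5 + 7 − 4 = 92%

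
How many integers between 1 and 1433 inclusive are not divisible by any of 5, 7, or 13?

By inclusion-exclusion,
286 + 204 + 110 − 40 − 22 − 15 + 3 = 526
1433 − 526 = 907

907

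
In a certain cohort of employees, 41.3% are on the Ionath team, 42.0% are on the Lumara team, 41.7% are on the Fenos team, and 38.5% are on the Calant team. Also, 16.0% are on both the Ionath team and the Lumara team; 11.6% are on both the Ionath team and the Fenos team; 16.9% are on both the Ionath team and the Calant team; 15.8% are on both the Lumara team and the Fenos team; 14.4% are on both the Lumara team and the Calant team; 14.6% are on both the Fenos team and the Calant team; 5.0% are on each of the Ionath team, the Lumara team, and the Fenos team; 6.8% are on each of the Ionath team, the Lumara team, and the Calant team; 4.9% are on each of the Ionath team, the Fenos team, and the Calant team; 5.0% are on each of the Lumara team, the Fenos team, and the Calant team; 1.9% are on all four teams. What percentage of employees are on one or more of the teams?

94.0%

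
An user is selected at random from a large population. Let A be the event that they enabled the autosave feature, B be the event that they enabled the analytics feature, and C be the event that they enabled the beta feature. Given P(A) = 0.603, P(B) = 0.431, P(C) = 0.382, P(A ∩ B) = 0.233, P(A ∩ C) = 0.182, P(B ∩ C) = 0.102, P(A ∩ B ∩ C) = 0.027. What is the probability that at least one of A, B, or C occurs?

0.926

P(A ∪ B ∪ C) = 0.603 + 0.431 + 0.382 − 0.233 − 0.182 − 0.102 + 0.027 = 0.926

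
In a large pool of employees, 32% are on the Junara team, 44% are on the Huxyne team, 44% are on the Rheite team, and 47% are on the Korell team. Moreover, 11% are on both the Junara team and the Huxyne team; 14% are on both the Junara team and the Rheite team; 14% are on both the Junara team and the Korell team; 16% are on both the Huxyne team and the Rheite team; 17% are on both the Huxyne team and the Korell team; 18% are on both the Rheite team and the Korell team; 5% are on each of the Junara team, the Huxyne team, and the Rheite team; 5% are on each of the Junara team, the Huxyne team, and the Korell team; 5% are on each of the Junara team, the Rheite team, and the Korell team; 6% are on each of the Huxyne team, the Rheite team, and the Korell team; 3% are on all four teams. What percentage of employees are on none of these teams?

5%

P(≥1) = 32 + 44 + 44 + 47 − 11 − 14 − 14 − 16 − 17 − 18 + 5 + 5 + 5 + 6 − 3 = 95%
P(none) = 100% − 95% = 5%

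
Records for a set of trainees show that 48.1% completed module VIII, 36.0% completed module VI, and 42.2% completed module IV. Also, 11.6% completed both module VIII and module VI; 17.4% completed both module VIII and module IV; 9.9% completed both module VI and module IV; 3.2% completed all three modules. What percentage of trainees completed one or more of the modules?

By inclusion-exclusion,
P(union) = 48.1 + 36.0 + 42.2 − 11.6 − 17.4 − 9.9 + 3.2 = 90.6%

90.6%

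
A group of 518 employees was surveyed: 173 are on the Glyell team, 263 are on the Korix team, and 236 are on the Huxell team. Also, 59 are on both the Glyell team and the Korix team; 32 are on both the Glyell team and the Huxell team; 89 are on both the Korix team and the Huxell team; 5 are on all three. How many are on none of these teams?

21

|at least one| = 173 + 263 + 236 − 59 − 32 − 89 + 5 = 497
None: 518 − 497 = 21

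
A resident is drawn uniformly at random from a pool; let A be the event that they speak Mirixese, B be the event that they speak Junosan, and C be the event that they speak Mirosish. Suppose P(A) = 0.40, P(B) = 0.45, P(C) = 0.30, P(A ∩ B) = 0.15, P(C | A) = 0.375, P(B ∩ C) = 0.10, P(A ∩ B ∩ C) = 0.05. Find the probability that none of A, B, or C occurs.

0.20

P(A ∩ C) = P(A)·P(C|A) = 0.40 × 0.375 = 0.15
Apply inclusion-exclusion:
P(A ∪ B ∪ C) = 0.40 + 0.45 + 0.30 − 0.15 − 0.15 − 0.10 + 0.05 = 0.80
P(none) = 1 − 0.80 = 0.20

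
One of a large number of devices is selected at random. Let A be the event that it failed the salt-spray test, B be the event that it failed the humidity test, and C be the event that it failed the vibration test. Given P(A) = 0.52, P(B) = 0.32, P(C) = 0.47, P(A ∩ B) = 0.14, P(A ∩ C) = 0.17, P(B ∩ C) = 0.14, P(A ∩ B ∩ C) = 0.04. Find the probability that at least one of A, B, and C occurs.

0.90

By inclusion–exclusion:
P(A ∪ B ∪ C) = 0.52 + 0.32 + 0.47 − 0.14 − 0.17 − 0.14 + 0.04 = 0.90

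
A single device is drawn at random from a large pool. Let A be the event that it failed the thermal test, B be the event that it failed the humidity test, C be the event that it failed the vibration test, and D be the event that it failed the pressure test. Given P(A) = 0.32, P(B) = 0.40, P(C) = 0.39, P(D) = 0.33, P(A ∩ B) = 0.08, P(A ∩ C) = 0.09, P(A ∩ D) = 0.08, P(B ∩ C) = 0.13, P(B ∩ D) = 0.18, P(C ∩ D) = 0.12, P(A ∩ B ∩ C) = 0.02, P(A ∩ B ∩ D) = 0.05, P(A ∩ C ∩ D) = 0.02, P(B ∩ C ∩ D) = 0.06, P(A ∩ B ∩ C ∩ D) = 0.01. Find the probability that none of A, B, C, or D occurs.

Apply inclusion-exclusion:
P(A ∪ B ∪ C ∪ D) = 0.32 + 0.40 + 0.39 + 0.33 − 0.08 − 0.09 − 0.08 − 0.13 − 0.18 − 0.12 + 0.02 + 0.05 + 0.02 + 0.06 − 0.01 = 0.90
P(none) = 1 − 0.90 = 0.10

0.10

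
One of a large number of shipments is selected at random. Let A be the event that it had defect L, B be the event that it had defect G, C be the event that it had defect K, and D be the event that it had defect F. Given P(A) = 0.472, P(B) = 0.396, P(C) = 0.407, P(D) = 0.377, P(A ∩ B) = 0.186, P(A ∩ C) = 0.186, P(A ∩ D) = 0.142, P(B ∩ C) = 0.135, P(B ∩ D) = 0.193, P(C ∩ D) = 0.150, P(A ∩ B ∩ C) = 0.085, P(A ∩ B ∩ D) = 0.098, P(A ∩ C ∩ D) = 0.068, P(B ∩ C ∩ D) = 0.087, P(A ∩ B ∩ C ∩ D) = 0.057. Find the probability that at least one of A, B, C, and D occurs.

0.941

Using inclusion–exclusion:
P(A ∪ B ∪ C ∪ D) = 0.472 + 0.396 + 0.407 + 0.377 − 0.186 − 0.186 − 0.142 − 0.135 − 0.193 − 0.150 + 0.085 + 0.098 + 0.068 + 0.087 − 0.057 = 0.941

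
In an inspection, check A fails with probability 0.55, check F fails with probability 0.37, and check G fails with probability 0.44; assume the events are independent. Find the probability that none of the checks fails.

P(none) = (1 − 0.55) × (1 − 0.37) × (1 − 0.44) = 0.45 × 0.63 × 0.56 = 0.15876

0.15876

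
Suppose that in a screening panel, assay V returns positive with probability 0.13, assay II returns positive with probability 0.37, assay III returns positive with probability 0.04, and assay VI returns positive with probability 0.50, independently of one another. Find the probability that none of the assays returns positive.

P(none) = (1 − 0.13) × (1 − 0.37) × (1 − 0.04) × (1 − 0.50) = 0.87 × 0.63 × 0.96 × 0.50 = 0.263088

0.263088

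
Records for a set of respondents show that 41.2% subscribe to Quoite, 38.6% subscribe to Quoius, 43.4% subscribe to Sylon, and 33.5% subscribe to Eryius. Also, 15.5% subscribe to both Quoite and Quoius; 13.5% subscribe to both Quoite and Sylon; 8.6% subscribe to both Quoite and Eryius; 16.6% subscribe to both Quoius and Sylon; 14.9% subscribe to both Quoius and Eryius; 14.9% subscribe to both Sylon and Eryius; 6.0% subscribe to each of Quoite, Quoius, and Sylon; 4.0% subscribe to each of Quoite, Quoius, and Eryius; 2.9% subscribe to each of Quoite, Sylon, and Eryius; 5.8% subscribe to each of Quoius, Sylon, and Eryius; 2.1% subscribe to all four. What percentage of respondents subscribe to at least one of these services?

By inclusion–exclusion:
P(union) = 41.2 + 38.6 + 43.4 + 33.5 − 15.5 − 13.5 − 8.6 − 16.6 − 14.9 − 14.9 + 6.0 + 4.0 + 2.9 + 5.8 − 2.1 = 89.3%

89.3%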